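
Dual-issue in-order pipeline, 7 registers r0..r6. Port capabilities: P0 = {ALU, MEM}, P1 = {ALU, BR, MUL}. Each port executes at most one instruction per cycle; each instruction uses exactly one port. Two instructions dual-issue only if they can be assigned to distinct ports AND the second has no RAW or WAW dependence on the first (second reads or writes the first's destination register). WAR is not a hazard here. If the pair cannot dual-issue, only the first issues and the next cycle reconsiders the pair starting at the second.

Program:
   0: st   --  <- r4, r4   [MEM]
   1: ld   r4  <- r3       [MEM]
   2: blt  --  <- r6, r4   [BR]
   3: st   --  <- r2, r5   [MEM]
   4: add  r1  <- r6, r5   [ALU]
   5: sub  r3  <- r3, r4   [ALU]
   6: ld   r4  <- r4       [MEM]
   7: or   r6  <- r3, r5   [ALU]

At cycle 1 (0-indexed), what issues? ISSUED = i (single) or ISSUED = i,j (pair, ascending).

c0: i0 st.MEM  no-port MEM/MEM
c1: i1 ld.MEM  RAW r4
c2: i2&i3 blt.BR+st.MEM  pair
c3: i4&i5 add.ALU+sub.ALU  pair
c4: i6&i7 ld.MEM+or.ALU  pair

ISSUED = 1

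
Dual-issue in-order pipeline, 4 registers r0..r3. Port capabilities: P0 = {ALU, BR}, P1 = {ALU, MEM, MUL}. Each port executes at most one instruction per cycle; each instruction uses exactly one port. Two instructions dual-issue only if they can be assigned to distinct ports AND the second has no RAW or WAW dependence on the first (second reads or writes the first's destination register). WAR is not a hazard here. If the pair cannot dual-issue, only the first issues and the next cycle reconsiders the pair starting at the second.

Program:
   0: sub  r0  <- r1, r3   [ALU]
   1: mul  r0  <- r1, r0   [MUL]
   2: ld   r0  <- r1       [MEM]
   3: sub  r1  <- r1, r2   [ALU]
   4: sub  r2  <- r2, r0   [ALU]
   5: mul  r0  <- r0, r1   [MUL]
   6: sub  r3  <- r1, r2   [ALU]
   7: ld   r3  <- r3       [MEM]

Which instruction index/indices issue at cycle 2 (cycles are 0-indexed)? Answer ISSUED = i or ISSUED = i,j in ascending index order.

ISSUED = 2,3

0. sub.ALU @i0  | RAW+WAW r0
1. mul.MUL @i1  | no-port MUL/MEM
2. ld.MEM;sub.ALU @i2,i3  | dual
3. sub.ALU;mul.MUL @i4,i5  | dual
4. sub.ALU @i6  | RAW+WAW r3
5. ld.MEM @i7  | tail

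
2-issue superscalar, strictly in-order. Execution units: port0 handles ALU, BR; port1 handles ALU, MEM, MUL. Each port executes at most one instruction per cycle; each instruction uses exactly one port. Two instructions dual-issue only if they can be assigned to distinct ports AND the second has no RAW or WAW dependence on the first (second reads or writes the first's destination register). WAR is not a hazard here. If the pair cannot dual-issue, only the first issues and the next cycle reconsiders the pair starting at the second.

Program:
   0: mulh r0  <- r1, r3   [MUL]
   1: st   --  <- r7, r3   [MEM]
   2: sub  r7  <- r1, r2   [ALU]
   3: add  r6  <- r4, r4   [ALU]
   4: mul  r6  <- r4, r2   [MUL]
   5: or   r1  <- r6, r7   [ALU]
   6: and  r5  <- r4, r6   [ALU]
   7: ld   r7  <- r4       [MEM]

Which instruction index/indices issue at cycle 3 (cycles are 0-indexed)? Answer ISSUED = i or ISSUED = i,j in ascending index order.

ISSUED = 4

c0: i0 mulh.MUL  no-port MUL/MEM
c1: i1&i2 st.MEM/sub.ALU  2-wide
c2: i3 add.ALU  WAW r6
c3: i4 mul.MUL  RAW r6
c4: i5&i6 or.ALU/and.ALU  2-wide
c5: i7 ld.MEM  tail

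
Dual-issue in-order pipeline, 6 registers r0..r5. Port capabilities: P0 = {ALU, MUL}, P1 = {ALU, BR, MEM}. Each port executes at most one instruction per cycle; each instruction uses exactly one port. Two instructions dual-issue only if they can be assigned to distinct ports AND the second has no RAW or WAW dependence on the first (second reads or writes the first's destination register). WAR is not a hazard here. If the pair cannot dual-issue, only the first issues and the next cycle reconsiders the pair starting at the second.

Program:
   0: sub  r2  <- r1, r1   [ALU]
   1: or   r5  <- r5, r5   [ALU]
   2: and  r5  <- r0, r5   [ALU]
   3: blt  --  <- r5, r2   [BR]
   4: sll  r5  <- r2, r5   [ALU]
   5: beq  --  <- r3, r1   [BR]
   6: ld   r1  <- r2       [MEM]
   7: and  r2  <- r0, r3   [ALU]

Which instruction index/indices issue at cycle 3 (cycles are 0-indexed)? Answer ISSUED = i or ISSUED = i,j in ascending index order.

t=0 i0,i1:sub/or ; dual
t=1 i2:and ; RAW r5
t=2 i3,i4:blt/sll ; dual
t=3 i5:beq ; no-port BR/MEM
t=4 i6,i7:ld/and ; dual

ISSUED = 5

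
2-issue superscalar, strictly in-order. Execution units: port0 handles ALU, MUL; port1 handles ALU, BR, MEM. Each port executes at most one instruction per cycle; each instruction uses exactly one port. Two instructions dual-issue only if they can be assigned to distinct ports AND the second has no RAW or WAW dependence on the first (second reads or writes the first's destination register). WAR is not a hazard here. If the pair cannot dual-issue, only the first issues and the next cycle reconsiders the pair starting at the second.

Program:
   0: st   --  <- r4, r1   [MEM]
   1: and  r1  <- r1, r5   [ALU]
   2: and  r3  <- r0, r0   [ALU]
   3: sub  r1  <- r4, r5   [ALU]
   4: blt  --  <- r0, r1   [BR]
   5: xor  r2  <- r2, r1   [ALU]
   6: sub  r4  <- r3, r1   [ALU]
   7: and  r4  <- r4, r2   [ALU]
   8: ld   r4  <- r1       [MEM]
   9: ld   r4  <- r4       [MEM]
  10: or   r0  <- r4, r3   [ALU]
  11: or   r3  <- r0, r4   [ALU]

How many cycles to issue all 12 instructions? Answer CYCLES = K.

t=0 i0,i1:st.MEM and.ALU ; 2-wide
t=1 i2,i3:and.ALU sub.ALU ; 2-wide
t=2 i4,i5:blt.BR xor.ALU ; 2-wide
t=3 i6:sub.ALU ; RAW+WAW r4
t=4 i7:and.ALU ; WAW r4
t=5 i8:ld.MEM ; no-port MEM/MEM
t=6 i9:ld.MEM ; RAW r4
t=7 i10:or.ALU ; RAW r0
t=8 i11:or.ALU ; tail

CYCLES = 9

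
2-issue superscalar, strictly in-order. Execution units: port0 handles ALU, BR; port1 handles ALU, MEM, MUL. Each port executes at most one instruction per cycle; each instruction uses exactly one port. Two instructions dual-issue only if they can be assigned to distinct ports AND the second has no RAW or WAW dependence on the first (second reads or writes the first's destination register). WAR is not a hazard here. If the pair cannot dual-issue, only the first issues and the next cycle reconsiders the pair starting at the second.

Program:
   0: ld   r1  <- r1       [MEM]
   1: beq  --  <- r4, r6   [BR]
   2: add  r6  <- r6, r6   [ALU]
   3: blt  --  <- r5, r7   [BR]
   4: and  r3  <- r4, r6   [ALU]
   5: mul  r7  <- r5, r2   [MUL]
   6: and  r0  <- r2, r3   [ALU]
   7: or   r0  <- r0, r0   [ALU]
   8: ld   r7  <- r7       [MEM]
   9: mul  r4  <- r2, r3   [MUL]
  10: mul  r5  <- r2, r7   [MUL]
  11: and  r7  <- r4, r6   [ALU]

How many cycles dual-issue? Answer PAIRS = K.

PAIRS = 5

#0 head=0: ld.MEM/beq.BR i0+i1 dual
#1 head=2: add.ALU/blt.BR i2+i3 dual
#2 head=4: and.ALU/mul.MUL i4+i5 dual
#3 head=6: and.ALU i6 RAW+WAW r0
#4 head=7: or.ALU/ld.MEM i7+i8 dual
#5 head=9: mul.MUL i9 no-port MUL/MUL
#6 head=10: mul.MUL/and.ALU i10+i11 dual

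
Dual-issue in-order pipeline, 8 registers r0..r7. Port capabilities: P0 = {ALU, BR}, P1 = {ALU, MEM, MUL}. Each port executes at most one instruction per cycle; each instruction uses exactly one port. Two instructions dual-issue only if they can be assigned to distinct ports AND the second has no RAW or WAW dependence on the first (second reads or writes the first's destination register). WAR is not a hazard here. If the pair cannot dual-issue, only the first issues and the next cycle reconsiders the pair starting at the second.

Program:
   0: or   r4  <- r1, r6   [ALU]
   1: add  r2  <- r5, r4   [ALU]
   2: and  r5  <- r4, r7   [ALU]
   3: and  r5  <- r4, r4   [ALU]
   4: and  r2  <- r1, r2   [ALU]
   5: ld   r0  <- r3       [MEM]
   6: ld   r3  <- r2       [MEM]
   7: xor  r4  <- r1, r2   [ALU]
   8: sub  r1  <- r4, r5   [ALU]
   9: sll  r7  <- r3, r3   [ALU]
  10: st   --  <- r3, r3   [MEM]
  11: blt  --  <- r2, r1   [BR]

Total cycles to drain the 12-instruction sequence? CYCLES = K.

t=0 i0:or.ALU ; RAW r4
t=1 i1,i2:add.ALU;and.ALU ; dual
t=2 i3,i4:and.ALU;and.ALU ; dual
t=3 i5:ld.MEM ; no-port MEM/MEM
t=4 i6,i7:ld.MEM;xor.ALU ; dual
t=5 i8,i9:sub.ALU;sll.ALU ; dual
t=6 i10,i11:st.MEM;blt.BR ; dual

CYCLES = 7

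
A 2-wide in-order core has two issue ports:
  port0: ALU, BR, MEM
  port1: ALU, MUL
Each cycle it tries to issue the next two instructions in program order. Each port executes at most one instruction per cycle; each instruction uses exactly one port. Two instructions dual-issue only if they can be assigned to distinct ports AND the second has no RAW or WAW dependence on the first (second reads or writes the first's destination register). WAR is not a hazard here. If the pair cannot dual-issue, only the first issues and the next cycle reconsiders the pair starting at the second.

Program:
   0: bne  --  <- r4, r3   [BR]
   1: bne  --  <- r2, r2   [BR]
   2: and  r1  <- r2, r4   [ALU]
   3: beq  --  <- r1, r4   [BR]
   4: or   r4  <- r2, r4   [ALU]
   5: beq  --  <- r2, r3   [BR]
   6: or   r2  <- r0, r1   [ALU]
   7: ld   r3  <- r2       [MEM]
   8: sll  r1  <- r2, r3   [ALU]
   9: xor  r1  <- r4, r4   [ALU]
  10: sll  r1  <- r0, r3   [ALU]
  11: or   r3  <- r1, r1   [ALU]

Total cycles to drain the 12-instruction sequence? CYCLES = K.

CYCLES = 9

t=0 i0:bne.BR ; no-port BR/BR
t=1 i1&i2:bne.BR/and.ALU ; pair
t=2 i3&i4:beq.BR/or.ALU ; pair
t=3 i5&i6:beq.BR/or.ALU ; pair
t=4 i7:ld.MEM ; RAW r3
t=5 i8:sll.ALU ; WAW r1
t=6 i9:xor.ALU ; WAW r1
t=7 i10:sll.ALU ; RAW r1
t=8 i11:or.ALU ; tail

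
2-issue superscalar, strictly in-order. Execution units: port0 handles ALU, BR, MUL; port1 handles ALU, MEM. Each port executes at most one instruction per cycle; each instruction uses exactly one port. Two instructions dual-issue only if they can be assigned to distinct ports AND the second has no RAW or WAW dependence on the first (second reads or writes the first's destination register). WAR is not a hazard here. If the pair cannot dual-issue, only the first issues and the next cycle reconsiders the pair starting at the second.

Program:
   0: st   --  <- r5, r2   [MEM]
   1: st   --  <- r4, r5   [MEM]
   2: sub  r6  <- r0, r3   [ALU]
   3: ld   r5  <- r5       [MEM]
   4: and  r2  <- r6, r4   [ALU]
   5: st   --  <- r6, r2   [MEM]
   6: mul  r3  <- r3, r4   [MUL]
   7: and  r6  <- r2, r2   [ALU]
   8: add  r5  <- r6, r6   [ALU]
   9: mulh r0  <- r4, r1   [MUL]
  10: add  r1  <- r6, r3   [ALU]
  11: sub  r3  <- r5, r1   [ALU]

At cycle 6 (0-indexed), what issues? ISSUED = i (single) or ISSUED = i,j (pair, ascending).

c0: i0 st  no-port MEM/MEM
c1: i1&i2 st;sub  pair
c2: i3&i4 ld;and  pair
c3: i5&i6 st;mul  pair
c4: i7 and  RAW r6
c5: i8&i9 add;mulh  pair
c6: i10 add  RAW r1
c7: i11 sub  tail

ISSUED = 10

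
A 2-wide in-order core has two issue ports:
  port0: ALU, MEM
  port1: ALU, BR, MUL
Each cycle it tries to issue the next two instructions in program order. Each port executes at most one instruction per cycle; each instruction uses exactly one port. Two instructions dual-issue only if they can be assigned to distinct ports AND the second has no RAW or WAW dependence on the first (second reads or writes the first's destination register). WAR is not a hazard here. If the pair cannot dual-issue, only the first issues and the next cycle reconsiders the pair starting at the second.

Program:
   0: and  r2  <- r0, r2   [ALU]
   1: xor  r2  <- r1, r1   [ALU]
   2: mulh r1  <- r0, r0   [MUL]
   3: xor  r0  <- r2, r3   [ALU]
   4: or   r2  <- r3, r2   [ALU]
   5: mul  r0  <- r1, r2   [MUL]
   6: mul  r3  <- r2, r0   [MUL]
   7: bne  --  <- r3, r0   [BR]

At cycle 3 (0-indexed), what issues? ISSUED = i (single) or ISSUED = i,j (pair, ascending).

0. and.ALU @i0  | WAW r2
1. xor.ALU/mulh.MUL @i1/i2  | pair
2. xor.ALU/or.ALU @i3/i4  | pair
3. mul.MUL @i5  | no-port MUL/MUL
4. mul.MUL @i6  | no-port MUL/BR
5. bne.BR @i7  | tail

ISSUED = 5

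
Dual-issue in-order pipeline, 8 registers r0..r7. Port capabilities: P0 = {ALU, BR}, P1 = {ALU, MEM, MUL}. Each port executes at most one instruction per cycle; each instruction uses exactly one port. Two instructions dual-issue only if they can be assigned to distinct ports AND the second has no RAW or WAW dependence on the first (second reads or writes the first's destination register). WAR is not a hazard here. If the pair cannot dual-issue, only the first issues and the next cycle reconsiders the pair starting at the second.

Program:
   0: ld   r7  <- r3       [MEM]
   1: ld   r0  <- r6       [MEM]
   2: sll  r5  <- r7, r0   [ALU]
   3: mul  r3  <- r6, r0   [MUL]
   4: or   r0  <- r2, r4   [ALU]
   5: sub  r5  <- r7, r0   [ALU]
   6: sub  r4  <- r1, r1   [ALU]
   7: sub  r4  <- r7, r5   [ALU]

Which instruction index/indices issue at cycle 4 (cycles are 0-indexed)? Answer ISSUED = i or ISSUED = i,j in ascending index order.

t=0 i0:ld.MEM ; no-port MEM/MEM
t=1 i1:ld.MEM ; RAW r0
t=2 i2&i3:sll.ALU+mul.MUL ; pair
t=3 i4:or.ALU ; RAW r0
t=4 i5&i6:sub.ALU+sub.ALU ; pair
t=5 i7:sub.ALU ; tail

ISSUED = 5,6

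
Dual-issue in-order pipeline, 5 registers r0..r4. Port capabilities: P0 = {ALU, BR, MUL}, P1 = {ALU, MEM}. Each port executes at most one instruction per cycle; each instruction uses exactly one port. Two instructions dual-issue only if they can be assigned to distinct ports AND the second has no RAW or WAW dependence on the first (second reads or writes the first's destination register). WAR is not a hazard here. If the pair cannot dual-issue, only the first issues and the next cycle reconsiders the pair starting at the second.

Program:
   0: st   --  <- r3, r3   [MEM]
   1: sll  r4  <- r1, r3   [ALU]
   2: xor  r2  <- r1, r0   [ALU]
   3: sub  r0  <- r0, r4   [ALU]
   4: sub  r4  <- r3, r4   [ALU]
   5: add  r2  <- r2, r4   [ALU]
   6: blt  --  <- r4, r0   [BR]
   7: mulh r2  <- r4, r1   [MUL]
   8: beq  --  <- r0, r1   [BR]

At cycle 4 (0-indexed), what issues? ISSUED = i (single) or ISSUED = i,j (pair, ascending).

ISSUED = 7

0. st sll @i0,i1  | dual
1. xor sub @i2,i3  | dual
2. sub @i4  | RAW r4
3. add blt @i5,i6  | dual
4. mulh @i7  | no-port MUL/BR
5. beq @i8  | tail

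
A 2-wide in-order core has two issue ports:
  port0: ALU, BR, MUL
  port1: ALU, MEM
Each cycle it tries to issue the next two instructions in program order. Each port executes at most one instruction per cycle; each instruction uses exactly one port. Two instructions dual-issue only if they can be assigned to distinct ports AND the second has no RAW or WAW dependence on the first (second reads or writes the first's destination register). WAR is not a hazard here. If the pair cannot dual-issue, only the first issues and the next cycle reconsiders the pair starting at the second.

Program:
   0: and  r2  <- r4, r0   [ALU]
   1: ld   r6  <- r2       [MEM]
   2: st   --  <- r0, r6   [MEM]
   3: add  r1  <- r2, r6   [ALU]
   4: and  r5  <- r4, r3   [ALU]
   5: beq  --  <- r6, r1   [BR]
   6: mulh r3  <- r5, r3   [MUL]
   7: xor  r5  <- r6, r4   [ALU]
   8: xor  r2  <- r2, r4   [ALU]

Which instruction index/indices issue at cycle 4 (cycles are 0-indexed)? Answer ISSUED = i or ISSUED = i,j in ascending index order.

0. and @i0  | RAW r2
1. ld @i1  | no-port MEM/MEM
2. st+add @i2&i3  | 2-wide
3. and+beq @i4&i5  | 2-wide
4. mulh+xor @i6&i7  | 2-wide
5. xor @i8  | tail

ISSUED = 6,7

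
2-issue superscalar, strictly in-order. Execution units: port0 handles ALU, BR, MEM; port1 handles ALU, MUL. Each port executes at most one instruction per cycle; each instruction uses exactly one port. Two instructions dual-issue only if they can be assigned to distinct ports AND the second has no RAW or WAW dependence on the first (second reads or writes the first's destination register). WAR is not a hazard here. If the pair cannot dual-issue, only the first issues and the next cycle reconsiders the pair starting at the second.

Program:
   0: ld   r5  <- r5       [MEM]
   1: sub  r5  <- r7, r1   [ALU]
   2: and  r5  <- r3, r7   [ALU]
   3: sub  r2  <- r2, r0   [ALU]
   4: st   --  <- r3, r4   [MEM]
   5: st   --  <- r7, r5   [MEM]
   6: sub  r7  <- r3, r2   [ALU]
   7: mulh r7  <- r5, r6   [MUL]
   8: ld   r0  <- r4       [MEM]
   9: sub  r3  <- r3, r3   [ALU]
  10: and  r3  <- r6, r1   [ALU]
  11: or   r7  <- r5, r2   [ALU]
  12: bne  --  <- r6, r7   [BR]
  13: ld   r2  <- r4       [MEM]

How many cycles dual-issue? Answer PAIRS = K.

c0: i0 ld  WAW r5
c1: i1 sub  WAW r5
c2: i2&i3 and/sub  2-wide
c3: i4 st  no-port MEM/MEM
c4: i5&i6 st/sub  2-wide
c5: i7&i8 mulh/ld  2-wide
c6: i9 sub  WAW r3
c7: i10&i11 and/or  2-wide
c8: i12 bne  no-port BR/MEM
c9: i13 ld  tail

PAIRS = 4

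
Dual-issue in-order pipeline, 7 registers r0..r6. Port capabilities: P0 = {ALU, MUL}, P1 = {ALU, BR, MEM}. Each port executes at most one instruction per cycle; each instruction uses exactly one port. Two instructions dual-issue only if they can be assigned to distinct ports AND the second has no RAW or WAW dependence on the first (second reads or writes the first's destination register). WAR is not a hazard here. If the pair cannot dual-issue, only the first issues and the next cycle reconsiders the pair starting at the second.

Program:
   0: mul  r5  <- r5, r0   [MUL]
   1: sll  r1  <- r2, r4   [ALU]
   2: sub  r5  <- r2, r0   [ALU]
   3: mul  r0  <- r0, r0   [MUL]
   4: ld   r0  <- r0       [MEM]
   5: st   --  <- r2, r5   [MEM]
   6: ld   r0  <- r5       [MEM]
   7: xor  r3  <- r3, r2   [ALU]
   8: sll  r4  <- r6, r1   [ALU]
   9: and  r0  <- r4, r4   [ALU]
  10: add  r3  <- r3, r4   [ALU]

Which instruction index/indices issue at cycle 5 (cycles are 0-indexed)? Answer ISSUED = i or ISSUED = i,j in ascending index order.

#0 head=0: mul sll i0&i1 2-wide
#1 head=2: sub mul i2&i3 2-wide
#2 head=4: ld i4 no-port MEM/MEM
#3 head=5: st i5 no-port MEM/MEM
#4 head=6: ld xor i6&i7 2-wide
#5 head=8: sll i8 RAW r4
#6 head=9: and add i9&i10 2-wide

ISSUED = 8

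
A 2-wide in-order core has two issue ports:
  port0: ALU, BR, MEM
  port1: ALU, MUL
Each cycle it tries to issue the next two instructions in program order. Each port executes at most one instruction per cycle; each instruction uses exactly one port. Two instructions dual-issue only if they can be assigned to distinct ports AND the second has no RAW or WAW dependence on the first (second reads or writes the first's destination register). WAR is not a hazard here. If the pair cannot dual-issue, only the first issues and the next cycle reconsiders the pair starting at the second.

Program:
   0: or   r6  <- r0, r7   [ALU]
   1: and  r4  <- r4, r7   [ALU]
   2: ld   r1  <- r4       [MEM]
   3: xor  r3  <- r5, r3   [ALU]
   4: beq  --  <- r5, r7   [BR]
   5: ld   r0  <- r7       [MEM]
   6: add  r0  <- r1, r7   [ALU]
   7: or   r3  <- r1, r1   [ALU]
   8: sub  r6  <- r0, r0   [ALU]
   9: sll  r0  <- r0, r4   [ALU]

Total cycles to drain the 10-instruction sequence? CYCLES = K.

CYCLES = 6

t=0 i0/i1:or.ALU and.ALU ; dual
t=1 i2/i3:ld.MEM xor.ALU ; dual
t=2 i4:beq.BR ; no-port BR/MEM
t=3 i5:ld.MEM ; WAW r0
t=4 i6/i7:add.ALU or.ALU ; dual
t=5 i8/i9:sub.ALU sll.ALU ; dual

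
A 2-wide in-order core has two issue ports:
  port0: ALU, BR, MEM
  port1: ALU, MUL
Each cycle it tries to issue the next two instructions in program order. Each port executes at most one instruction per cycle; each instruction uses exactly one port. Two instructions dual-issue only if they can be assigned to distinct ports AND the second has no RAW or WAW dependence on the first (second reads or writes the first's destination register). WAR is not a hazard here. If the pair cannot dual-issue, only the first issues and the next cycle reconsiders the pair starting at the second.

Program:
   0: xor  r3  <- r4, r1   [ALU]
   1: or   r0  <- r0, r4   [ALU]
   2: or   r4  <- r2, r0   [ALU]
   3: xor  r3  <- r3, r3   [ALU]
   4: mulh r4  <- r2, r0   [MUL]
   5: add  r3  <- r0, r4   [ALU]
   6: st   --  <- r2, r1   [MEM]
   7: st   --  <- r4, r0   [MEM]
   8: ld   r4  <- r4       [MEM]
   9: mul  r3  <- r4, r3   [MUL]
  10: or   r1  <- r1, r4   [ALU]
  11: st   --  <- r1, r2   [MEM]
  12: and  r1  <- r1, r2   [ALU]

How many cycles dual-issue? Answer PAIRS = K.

PAIRS = 5

#0 head=0: xor.ALU;or.ALU i0/i1 2-wide
#1 head=2: or.ALU;xor.ALU i2/i3 2-wide
#2 head=4: mulh.MUL i4 RAW r4
#3 head=5: add.ALU;st.MEM i5/i6 2-wide
#4 head=7: st.MEM i7 no-port MEM/MEM
#5 head=8: ld.MEM i8 RAW r4
#6 head=9: mul.MUL;or.ALU i9/i10 2-wide
#7 head=11: st.MEM;and.ALU i11/i12 2-wide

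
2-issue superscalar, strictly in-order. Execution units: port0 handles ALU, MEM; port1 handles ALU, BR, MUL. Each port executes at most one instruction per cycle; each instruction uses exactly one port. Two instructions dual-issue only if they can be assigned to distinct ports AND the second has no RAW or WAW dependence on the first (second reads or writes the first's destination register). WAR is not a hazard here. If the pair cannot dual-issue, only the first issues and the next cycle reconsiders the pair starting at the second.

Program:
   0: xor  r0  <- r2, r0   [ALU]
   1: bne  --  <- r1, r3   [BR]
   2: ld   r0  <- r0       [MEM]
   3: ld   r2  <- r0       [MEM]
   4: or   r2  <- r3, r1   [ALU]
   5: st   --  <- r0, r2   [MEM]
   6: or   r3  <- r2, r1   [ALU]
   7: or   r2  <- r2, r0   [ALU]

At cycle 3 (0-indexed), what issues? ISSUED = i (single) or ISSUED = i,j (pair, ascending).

ISSUED = 4

c0: i0&i1 xor.ALU+bne.BR  2-wide
c1: i2 ld.MEM  no-port MEM/MEM
c2: i3 ld.MEM  WAW r2
c3: i4 or.ALU  RAW r2
c4: i5&i6 st.MEM+or.ALU  2-wide
c5: i7 or.ALU  tail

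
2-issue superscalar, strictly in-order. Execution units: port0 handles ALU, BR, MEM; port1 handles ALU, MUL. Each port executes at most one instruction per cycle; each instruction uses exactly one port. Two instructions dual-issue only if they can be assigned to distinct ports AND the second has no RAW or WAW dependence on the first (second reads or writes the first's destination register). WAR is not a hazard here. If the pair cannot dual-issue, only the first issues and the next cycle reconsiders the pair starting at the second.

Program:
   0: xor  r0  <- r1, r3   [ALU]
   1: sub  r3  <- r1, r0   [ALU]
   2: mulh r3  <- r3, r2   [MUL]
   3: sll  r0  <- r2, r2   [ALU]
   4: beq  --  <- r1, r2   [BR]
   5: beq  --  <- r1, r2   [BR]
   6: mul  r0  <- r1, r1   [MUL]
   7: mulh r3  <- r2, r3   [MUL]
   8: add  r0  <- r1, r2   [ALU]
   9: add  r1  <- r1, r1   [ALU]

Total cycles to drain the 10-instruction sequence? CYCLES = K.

t=0 i0:xor.ALU ; RAW r0
t=1 i1:sub.ALU ; RAW+WAW r3
t=2 i2&i3:mulh.MUL sll.ALU ; pair
t=3 i4:beq.BR ; no-port BR/BR
t=4 i5&i6:beq.BR mul.MUL ; pair
t=5 i7&i8:mulh.MUL add.ALU ; pair
t=6 i9:add.ALU ; tail

CYCLES = 7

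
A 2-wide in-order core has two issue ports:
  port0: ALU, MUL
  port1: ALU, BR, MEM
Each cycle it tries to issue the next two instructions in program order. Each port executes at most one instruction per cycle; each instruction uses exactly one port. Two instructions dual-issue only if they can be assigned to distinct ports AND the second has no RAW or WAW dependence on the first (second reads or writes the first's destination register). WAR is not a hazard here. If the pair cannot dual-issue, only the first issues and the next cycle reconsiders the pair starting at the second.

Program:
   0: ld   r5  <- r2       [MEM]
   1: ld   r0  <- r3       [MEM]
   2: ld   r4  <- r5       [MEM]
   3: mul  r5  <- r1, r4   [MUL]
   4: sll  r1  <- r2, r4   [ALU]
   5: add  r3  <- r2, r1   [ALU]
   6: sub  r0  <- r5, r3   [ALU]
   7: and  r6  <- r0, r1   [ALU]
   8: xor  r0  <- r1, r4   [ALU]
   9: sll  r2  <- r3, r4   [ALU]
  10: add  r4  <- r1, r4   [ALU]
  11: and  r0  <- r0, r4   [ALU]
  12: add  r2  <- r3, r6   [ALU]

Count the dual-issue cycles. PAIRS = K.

PAIRS = 4

  cy0 -> i0 (ld) no-port MEM/MEM
  cy1 -> i1 (ld) no-port MEM/MEM
  cy2 -> i2 (ld) RAW r4
  cy3 -> i3,i4 (mul+sll) pair
  cy4 -> i5 (add) RAW r3
  cy5 -> i6 (sub) RAW r0
  cy6 -> i7,i8 (and+xor) pair
  cy7 -> i9,i10 (sll+add) pair
  cy8 -> i11,i12 (and+add) pair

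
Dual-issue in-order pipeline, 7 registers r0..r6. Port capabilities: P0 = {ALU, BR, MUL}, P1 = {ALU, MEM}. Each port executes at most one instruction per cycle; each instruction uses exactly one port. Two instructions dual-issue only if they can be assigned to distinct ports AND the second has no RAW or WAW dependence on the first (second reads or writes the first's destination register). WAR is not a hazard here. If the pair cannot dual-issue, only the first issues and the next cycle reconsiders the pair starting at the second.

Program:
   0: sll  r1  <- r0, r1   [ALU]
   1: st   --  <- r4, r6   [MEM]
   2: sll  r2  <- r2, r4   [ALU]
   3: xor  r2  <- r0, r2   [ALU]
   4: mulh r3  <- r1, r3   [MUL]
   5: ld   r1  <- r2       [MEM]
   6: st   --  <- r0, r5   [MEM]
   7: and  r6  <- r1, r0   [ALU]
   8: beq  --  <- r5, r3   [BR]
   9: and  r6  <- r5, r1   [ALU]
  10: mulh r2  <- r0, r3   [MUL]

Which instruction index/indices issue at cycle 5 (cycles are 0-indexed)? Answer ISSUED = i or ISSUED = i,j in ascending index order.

#0 head=0: sll st i0&i1 2-wide
#1 head=2: sll i2 RAW+WAW r2
#2 head=3: xor mulh i3&i4 2-wide
#3 head=5: ld i5 no-port MEM/MEM
#4 head=6: st and i6&i7 2-wide
#5 head=8: beq and i8&i9 2-wide
#6 head=10: mulh i10 tail

ISSUED = 8,9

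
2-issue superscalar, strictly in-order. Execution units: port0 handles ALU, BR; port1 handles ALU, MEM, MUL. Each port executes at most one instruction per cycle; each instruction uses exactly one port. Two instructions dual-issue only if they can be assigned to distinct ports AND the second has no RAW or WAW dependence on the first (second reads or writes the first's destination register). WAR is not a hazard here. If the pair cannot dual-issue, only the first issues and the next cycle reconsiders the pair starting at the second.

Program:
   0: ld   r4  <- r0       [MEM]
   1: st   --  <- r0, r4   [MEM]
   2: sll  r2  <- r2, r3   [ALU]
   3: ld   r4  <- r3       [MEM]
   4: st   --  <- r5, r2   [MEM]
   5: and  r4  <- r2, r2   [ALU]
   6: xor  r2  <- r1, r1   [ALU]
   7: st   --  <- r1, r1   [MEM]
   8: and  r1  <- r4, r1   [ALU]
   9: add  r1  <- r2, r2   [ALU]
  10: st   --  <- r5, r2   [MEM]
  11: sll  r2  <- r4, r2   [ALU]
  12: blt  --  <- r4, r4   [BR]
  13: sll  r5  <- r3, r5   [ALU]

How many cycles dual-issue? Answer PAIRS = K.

PAIRS = 5

t=0 i0:ld.MEM ; no-port MEM/MEM
t=1 i1&i2:st.MEM;sll.ALU ; dual
t=2 i3:ld.MEM ; no-port MEM/MEM
t=3 i4&i5:st.MEM;and.ALU ; dual
t=4 i6&i7:xor.ALU;st.MEM ; dual
t=5 i8:and.ALU ; WAW r1
t=6 i9&i10:add.ALU;st.MEM ; dual
t=7 i11&i12:sll.ALU;blt.BR ; dual
t=8 i13:sll.ALU ; tail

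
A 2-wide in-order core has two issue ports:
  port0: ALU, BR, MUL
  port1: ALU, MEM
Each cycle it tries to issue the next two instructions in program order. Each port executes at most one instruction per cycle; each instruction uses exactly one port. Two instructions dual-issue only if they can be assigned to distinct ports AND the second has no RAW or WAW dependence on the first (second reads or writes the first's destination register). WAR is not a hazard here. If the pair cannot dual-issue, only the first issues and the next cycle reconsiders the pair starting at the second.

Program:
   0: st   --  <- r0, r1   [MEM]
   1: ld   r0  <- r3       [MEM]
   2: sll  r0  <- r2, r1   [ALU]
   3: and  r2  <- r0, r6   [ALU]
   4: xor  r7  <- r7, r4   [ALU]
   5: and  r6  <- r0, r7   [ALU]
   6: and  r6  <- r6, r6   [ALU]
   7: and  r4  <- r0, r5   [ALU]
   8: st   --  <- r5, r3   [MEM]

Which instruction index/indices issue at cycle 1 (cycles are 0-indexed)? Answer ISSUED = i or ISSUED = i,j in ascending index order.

ISSUED = 1

#0 head=0: st i0 no-port MEM/MEM
#1 head=1: ld i1 WAW r0
#2 head=2: sll i2 RAW r0
#3 head=3: and/xor i3&i4 dual
#4 head=5: and i5 RAW+WAW r6
#5 head=6: and/and i6&i7 dual
#6 head=8: st i8 tail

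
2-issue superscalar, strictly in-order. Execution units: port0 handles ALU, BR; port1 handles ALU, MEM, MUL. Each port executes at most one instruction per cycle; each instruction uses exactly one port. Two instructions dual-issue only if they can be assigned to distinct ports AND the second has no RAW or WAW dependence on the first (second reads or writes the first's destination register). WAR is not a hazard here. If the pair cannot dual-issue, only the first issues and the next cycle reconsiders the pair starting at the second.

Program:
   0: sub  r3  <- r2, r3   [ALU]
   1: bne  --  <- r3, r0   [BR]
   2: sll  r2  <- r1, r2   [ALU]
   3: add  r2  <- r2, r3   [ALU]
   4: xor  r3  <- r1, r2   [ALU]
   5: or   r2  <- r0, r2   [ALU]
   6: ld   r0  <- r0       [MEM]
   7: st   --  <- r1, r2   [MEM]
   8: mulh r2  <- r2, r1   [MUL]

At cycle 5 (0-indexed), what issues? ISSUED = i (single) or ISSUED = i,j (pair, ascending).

ISSUED = 7

[0] i0  sub  -- RAW r3
[1] i1+i2  bne;sll  -- dual
[2] i3  add  -- RAW r2
[3] i4+i5  xor;or  -- dual
[4] i6  ld  -- no-port MEM/MEM
[5] i7  st  -- no-port MEM/MUL
[6] i8  mulh  -- tail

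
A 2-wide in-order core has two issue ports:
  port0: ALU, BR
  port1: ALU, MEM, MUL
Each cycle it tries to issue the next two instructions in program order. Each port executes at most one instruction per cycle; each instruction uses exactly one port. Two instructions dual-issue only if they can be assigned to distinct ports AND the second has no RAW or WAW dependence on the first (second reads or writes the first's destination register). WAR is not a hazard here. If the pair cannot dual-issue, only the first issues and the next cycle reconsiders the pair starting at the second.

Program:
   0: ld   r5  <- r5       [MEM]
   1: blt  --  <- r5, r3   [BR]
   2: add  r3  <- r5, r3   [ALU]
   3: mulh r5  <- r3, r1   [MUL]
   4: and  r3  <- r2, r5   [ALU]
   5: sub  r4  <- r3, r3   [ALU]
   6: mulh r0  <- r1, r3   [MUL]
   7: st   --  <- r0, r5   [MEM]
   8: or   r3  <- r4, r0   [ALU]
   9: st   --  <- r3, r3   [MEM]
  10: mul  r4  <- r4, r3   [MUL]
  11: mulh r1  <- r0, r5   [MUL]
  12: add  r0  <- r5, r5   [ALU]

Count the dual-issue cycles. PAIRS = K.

PAIRS = 4

  cy0 -> i0 (ld) RAW r5
  cy1 -> i1,i2 (blt add) 2-wide
  cy2 -> i3 (mulh) RAW r5
  cy3 -> i4 (and) RAW r3
  cy4 -> i5,i6 (sub mulh) 2-wide
  cy5 -> i7,i8 (st or) 2-wide
  cy6 -> i9 (st) no-port MEM/MUL
  cy7 -> i10 (mul) no-port MUL/MUL
  cy8 -> i11,i12 (mulh add) 2-wide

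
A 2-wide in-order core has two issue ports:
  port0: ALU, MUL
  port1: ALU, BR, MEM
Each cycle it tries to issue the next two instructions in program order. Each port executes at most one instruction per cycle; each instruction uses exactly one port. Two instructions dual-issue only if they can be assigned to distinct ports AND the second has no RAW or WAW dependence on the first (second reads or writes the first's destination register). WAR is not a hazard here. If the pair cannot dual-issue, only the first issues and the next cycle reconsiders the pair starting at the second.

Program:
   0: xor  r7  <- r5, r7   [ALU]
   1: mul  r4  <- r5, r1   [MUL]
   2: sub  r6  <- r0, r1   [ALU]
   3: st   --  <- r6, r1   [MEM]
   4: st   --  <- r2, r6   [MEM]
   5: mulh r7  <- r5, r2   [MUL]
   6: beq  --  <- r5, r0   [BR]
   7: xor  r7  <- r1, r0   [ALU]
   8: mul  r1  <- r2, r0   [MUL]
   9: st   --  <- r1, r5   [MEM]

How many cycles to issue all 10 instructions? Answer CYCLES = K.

c0: i0&i1 xor.ALU/mul.MUL  2-wide
c1: i2 sub.ALU  RAW r6
c2: i3 st.MEM  no-port MEM/MEM
c3: i4&i5 st.MEM/mulh.MUL  2-wide
c4: i6&i7 beq.BR/xor.ALU  2-wide
c5: i8 mul.MUL  RAW r1
c6: i9 st.MEM  tail

CYCLES = 7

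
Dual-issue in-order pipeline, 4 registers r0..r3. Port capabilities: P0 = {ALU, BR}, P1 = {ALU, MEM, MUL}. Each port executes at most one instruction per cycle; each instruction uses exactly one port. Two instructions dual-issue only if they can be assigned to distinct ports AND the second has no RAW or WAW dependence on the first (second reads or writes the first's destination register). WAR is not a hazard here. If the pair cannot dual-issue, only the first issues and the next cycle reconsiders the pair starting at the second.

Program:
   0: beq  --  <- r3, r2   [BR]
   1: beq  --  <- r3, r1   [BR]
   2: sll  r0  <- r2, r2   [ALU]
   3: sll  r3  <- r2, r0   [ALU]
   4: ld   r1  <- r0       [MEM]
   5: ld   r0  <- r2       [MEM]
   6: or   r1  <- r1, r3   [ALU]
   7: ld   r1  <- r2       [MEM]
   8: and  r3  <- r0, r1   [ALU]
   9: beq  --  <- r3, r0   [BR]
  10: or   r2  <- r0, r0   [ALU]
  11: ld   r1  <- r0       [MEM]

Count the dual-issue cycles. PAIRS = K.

PAIRS = 4

[0] i0  beq.BR  -- no-port BR/BR
[1] i1+i2  beq.BR;sll.ALU  -- dual
[2] i3+i4  sll.ALU;ld.MEM  -- dual
[3] i5+i6  ld.MEM;or.ALU  -- dual
[4] i7  ld.MEM  -- RAW r1
[5] i8  and.ALU  -- RAW r3
[6] i9+i10  beq.BR;or.ALU  -- dual
[7] i11  ld.MEM  -- tail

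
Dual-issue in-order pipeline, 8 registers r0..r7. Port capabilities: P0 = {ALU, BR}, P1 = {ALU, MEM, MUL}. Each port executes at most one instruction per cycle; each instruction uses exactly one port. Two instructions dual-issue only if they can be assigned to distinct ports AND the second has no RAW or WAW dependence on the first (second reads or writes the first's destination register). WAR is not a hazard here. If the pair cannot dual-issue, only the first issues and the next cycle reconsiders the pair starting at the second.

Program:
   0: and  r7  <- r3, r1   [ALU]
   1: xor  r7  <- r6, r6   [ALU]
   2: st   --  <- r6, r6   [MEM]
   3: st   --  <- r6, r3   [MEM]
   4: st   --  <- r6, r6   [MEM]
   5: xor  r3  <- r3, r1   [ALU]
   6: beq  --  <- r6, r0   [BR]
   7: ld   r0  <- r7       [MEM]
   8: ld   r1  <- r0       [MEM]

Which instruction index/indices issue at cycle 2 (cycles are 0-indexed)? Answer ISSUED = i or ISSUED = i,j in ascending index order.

ISSUED = 3

0. and.ALU @i0  | WAW r7
1. xor.ALU st.MEM @i1+i2  | 2-wide
2. st.MEM @i3  | no-port MEM/MEM
3. st.MEM xor.ALU @i4+i5  | 2-wide
4. beq.BR ld.MEM @i6+i7  | 2-wide
5. ld.MEM @i8  | tail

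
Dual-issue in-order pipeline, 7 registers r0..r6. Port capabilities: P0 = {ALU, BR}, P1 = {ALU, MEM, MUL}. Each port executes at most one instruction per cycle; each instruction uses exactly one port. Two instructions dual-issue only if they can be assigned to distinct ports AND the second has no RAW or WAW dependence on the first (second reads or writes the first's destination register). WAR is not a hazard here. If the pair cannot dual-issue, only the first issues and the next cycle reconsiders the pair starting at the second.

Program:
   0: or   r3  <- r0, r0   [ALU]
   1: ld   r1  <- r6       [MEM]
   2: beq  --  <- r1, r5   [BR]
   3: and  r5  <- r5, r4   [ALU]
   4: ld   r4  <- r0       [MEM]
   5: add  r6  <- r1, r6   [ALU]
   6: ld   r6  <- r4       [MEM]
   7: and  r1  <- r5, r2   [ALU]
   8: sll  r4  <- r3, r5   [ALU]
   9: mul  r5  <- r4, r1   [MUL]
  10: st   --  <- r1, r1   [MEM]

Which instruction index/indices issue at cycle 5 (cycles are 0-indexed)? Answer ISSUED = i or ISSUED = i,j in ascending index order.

  cy0 -> i0,i1 (or;ld) dual
  cy1 -> i2,i3 (beq;and) dual
  cy2 -> i4,i5 (ld;add) dual
  cy3 -> i6,i7 (ld;and) dual
  cy4 -> i8 (sll) RAW r4
  cy5 -> i9 (mul) no-port MUL/MEM
  cy6 -> i10 (st) tail

ISSUED = 9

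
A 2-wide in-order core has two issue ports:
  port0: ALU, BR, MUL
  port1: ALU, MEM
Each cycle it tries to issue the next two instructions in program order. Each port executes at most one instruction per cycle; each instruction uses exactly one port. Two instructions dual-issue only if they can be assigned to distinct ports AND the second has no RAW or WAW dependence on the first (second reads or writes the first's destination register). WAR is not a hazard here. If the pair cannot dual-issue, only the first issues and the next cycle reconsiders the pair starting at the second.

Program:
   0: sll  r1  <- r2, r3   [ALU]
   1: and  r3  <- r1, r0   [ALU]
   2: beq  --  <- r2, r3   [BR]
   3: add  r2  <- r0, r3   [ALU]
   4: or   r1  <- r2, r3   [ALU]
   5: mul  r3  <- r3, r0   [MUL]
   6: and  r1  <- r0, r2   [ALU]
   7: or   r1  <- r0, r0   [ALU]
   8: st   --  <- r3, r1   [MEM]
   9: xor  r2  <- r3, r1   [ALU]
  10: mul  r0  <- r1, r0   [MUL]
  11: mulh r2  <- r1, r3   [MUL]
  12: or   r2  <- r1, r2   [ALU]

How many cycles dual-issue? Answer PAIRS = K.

PAIRS = 3

  cy0 -> i0 (sll.ALU) RAW r1
  cy1 -> i1 (and.ALU) RAW r3
  cy2 -> i2+i3 (beq.BR add.ALU) dual
  cy3 -> i4+i5 (or.ALU mul.MUL) dual
  cy4 -> i6 (and.ALU) WAW r1
  cy5 -> i7 (or.ALU) RAW r1
  cy6 -> i8+i9 (st.MEM xor.ALU) dual
  cy7 -> i10 (mul.MUL) no-port MUL/MUL
  cy8 -> i11 (mulh.MUL) RAW+WAW r2
  cy9 -> i12 (or.ALU) tail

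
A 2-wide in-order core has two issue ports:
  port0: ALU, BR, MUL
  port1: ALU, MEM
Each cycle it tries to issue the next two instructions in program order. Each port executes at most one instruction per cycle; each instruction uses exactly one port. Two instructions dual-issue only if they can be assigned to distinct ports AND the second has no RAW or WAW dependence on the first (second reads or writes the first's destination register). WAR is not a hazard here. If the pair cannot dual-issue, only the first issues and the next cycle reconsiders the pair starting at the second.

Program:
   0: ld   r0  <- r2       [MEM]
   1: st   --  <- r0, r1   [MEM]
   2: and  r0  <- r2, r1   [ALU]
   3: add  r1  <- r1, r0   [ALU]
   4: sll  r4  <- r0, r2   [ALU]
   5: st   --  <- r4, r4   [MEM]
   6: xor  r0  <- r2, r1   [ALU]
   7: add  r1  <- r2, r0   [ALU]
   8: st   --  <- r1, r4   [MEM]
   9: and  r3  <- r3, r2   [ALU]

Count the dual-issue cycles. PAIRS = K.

PAIRS = 4

[0] i0  ld  -- no-port MEM/MEM
[1] i1&i2  st+and  -- pair
[2] i3&i4  add+sll  -- pair
[3] i5&i6  st+xor  -- pair
[4] i7  add  -- RAW r1
[5] i8&i9  st+and  -- pair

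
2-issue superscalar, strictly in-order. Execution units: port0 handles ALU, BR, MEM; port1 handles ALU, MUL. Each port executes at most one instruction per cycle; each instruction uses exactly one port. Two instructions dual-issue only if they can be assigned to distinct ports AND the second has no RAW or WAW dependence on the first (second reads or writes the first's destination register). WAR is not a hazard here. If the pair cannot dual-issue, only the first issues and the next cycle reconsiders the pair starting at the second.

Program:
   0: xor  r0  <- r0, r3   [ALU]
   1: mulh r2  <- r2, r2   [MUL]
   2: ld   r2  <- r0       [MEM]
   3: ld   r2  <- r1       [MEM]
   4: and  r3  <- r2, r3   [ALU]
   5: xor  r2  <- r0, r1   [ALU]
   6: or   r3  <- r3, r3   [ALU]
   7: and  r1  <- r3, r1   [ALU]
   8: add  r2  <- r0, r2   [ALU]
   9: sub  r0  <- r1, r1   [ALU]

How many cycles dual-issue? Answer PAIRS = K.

#0 head=0: xor.ALU;mulh.MUL i0/i1 dual
#1 head=2: ld.MEM i2 no-port MEM/MEM
#2 head=3: ld.MEM i3 RAW r2
#3 head=4: and.ALU;xor.ALU i4/i5 dual
#4 head=6: or.ALU i6 RAW r3
#5 head=7: and.ALU;add.ALU i7/i8 dual
#6 head=9: sub.ALU i9 tail

PAIRS = 3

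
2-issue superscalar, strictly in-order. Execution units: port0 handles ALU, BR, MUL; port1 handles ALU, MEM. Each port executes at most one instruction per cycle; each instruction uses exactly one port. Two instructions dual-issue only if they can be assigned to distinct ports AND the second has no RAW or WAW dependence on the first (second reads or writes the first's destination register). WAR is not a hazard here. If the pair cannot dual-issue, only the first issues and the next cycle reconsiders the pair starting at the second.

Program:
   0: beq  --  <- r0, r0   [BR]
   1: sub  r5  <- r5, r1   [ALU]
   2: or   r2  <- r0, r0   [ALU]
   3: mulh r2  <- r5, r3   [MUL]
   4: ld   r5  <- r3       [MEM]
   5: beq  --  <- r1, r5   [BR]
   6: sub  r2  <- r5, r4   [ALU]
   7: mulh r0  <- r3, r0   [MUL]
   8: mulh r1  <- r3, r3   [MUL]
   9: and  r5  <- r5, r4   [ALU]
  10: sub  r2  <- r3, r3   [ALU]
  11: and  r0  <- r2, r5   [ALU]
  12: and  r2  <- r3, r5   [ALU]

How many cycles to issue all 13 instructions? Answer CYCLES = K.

[0] i0&i1  beq.BR+sub.ALU  -- dual
[1] i2  or.ALU  -- WAW r2
[2] i3&i4  mulh.MUL+ld.MEM  -- dual
[3] i5&i6  beq.BR+sub.ALU  -- dual
[4] i7  mulh.MUL  -- no-port MUL/MUL
[5] i8&i9  mulh.MUL+and.ALU  -- dual
[6] i10  sub.ALU  -- RAW r2
[7] i11&i12  and.ALU+and.ALU  -- dual

CYCLES = 8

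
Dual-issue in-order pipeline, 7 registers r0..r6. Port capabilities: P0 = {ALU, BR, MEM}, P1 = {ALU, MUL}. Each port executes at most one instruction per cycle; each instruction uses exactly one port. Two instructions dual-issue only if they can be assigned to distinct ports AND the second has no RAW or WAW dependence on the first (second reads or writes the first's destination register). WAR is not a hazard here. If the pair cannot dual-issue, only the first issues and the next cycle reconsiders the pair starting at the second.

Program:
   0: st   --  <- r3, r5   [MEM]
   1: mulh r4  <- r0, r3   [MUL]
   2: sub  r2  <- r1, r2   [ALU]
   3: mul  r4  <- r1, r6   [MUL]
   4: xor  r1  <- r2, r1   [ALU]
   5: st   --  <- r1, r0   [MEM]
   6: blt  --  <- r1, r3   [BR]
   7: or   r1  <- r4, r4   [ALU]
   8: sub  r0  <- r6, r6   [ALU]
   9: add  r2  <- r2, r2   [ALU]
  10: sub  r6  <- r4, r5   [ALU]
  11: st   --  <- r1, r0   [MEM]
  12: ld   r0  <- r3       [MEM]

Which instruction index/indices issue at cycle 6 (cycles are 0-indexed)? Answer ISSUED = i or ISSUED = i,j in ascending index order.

0. st;mulh @i0&i1  | dual
1. sub;mul @i2&i3  | dual
2. xor @i4  | RAW r1
3. st @i5  | no-port MEM/BR
4. blt;or @i6&i7  | dual
5. sub;add @i8&i9  | dual
6. sub;st @i10&i11  | dual
7. ld @i12  | tail

ISSUED = 10,11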